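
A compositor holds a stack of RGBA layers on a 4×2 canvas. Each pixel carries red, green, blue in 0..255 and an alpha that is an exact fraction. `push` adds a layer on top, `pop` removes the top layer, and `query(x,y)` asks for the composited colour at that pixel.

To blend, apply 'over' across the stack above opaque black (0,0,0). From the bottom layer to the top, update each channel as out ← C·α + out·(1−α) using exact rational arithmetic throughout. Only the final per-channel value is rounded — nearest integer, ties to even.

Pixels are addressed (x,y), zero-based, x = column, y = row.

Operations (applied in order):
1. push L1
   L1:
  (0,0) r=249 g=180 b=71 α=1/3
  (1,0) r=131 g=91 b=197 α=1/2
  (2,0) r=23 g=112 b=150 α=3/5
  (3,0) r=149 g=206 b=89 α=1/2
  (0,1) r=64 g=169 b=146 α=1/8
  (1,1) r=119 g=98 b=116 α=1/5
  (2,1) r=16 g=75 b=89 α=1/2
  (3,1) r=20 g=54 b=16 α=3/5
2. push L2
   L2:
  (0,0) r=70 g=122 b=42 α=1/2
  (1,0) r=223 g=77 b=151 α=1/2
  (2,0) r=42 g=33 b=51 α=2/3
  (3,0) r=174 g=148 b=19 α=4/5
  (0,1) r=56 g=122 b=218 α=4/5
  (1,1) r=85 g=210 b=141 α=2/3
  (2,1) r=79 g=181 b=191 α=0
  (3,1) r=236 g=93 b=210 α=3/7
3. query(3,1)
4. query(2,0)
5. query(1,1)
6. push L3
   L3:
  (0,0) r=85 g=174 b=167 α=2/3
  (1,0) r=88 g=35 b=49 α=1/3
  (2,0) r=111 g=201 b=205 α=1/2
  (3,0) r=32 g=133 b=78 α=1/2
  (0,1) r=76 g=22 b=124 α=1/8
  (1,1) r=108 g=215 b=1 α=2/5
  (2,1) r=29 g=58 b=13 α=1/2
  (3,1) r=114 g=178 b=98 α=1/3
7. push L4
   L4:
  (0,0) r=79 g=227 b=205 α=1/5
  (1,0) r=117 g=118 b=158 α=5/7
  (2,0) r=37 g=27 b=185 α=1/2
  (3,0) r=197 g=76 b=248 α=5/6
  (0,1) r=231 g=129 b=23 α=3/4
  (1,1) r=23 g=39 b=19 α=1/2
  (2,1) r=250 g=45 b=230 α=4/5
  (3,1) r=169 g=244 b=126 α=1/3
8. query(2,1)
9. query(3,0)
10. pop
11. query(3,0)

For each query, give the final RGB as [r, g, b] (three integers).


(3,1) stack=L1,L2; from [0,0,0]:
+L1 (α=3/5) → [12, 162/5, 48/5]
+L2 (α=3/7) → [108, 2043/35, 3342/35]
= [108, 58, 95]

query (2,0) [L1,L2] — begin 0,0,0
+L1 (α=3/5) → [69/5, 336/5, 90]
+L2 (α=2/3) → [163/5, 222/5, 64]
→ [33, 44, 64]

at x=1,y=1 over L1,L2:
after L1 α=1/5: [119/5, 98/5, 116/5]
after L2 α=2/3: [323/5, 2198/15, 1526/15]
= [65, 147, 102]

query (2,1) [L1,L2,L3,L4] — begin 0,0,0
+L1 (α=1/2) → [8, 75/2, 89/2]
+L2 (α=0) → [8, 75/2, 89/2]
+L3 (α=1/2) → [37/2, 191/4, 115/4]
+L4 (α=4/5) → [2037/10, 911/20, 759/4]
rounded: [204, 46, 190]

at x=3,y=0 over L1,L2,L3,L4:
L1 α=1/2: [149/2, 103, 89/2]
L2 α=4/5: [1541/10, 139, 241/10]
L3 α=1/2: [1861/20, 136, 1021/20]
L4 α=5/6: [7187/40, 86, 8607/40]
→ [180, 86, 215]

at x=3,y=0 over L1,L2,L3:
L1 α=1/2: [149/2, 103, 89/2]
L2 α=4/5: [1541/10, 139, 241/10]
L3 α=1/2: [1861/20, 136, 1021/20]
→ [93, 136, 51]


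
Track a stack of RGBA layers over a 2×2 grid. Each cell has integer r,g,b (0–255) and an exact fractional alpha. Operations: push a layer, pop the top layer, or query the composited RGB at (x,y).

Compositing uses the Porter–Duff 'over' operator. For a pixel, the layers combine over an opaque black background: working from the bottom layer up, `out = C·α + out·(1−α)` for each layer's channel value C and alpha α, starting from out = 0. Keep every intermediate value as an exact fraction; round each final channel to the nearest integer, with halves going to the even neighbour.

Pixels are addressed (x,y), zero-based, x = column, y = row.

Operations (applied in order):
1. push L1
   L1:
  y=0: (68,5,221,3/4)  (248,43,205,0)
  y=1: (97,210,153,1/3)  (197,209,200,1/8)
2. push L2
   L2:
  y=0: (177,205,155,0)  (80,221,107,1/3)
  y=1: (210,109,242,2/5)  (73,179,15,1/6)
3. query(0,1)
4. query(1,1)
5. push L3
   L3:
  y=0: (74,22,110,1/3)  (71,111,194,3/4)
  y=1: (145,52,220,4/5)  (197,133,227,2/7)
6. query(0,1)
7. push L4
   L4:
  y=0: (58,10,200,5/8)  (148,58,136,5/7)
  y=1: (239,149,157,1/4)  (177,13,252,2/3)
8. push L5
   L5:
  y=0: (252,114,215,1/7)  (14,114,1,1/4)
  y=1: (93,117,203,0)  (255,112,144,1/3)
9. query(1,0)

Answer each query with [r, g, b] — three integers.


(0,1) stack=L1,L2; from [0,0,0]:
after L1 α=1/3: [97/3, 70, 51]
after L2 α=2/5: [517/5, 428/5, 637/5]
rounded: [103, 86, 127]

at x=1,y=1 over L1,L2:
+L1 (α=1/8) → [197/8, 209/8, 25]
+L2 (α=1/6) → [523/16, 2477/48, 70/3]
rounded: [33, 52, 23]

(0,1) stack=L1,L2,L3; from [0,0,0]:
+L1 (α=1/3) → [97/3, 70, 51]
+L2 (α=2/5) → [517/5, 428/5, 637/5]
+L3 (α=4/5) → [3417/25, 1468/25, 5037/25]
rounded: [137, 59, 201]

(1,0) stack=L1,L2,L3,L4,L5; from [0,0,0]:
+L1 (α=0) → [0, 0, 0]
+L2 (α=1/3) → [80/3, 221/3, 107/3]
+L3 (α=3/4) → [719/12, 305/3, 1853/12]
+L4 (α=5/7) → [737/6, 1480/21, 5933/42]
+L5 (α=1/4) → [765/8, 1139/14, 5947/56]
rounded: [96, 81, 106]


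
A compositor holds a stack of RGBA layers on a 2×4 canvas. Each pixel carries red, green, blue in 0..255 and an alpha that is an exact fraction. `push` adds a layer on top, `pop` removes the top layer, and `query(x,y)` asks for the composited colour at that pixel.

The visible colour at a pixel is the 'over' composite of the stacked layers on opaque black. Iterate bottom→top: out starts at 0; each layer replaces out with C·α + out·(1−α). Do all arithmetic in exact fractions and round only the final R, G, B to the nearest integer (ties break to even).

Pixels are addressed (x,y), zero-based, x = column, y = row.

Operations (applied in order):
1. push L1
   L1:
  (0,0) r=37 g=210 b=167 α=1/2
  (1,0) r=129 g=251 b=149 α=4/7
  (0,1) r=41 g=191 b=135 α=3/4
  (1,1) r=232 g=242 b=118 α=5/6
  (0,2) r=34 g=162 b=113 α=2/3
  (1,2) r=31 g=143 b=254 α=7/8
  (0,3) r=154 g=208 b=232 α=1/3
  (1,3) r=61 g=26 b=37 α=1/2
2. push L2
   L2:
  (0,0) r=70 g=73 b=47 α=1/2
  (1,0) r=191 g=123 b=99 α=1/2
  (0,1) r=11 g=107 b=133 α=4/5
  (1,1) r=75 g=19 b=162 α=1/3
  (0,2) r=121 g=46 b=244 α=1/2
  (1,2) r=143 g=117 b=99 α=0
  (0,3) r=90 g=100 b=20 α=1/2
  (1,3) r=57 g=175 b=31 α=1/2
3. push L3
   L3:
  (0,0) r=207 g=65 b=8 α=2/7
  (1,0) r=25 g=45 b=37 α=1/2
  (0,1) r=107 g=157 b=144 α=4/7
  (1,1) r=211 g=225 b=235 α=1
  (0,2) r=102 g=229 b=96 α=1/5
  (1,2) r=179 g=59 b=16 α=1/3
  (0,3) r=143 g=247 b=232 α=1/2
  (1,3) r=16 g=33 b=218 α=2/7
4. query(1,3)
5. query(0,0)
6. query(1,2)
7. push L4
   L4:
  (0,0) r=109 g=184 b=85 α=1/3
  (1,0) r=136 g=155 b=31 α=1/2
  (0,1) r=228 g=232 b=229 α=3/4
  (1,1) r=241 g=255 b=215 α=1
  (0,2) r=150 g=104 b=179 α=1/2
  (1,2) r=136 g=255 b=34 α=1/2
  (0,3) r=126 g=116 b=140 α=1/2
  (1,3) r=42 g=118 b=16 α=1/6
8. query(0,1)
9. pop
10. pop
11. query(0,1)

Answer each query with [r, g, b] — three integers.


at x=1,y=3 over L1,L2,L3:
L1 α=1/2: [61/2, 13, 37/2]
L2 α=1/2: [175/4, 94, 99/4]
L3 α=2/7: [1003/28, 536/7, 2239/28]
→ [36, 77, 80]

(0,0) stack=L1,L2,L3; from [0,0,0]:
L1 α=1/2: [37/2, 105, 167/2]
L2 α=1/2: [177/4, 89, 261/4]
L3 α=2/7: [363/4, 575/7, 1369/28]
rounded: [91, 82, 49]

query (1,2) [L1,L2,L3] — begin 0,0,0
+L1 (α=7/8) → [217/8, 1001/8, 889/4]
+L2 (α=0) → [217/8, 1001/8, 889/4]
+L3 (α=1/3) → [311/4, 1237/12, 307/2]
rounded: [78, 103, 154]

(0,1) stack=L1,L2,L3,L4; from [0,0,0]:
after L1 α=3/4: [123/4, 573/4, 405/4]
after L2 α=4/5: [299/20, 457/4, 2533/20]
after L3 α=4/7: [1351/20, 3883/28, 19119/140]
after L4 α=3/4: [15031/80, 23371/112, 115299/560]
= [188, 209, 206]

at x=0,y=1 over L1,L2:
after L1 α=3/4: [123/4, 573/4, 405/4]
after L2 α=4/5: [299/20, 457/4, 2533/20]
→ [15, 114, 127]


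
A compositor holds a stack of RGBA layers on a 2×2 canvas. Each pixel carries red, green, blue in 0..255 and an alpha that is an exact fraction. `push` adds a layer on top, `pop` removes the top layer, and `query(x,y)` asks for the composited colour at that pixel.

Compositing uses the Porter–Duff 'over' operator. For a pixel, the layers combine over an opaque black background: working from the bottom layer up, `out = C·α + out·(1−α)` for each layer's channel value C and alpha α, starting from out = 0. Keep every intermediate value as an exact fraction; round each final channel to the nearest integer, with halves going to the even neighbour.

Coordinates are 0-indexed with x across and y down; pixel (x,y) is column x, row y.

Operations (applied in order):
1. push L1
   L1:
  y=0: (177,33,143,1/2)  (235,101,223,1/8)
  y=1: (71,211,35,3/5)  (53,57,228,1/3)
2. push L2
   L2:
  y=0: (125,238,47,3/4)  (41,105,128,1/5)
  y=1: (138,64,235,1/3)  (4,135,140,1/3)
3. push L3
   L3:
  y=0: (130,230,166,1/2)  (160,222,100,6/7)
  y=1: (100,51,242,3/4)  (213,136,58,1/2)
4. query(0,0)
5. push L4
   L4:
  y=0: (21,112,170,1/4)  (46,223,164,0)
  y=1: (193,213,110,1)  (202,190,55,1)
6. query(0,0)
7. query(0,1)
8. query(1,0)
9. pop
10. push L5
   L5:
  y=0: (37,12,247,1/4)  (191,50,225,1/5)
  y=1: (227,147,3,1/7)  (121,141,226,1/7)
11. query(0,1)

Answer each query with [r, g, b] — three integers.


at x=0,y=0 over L1,L2,L3:
+L1 (α=1/2) → [177/2, 33/2, 143/2]
+L2 (α=3/4) → [927/8, 1461/8, 425/8]
+L3 (α=1/2) → [1967/16, 3301/16, 1753/16]
= [123, 206, 110]

at x=0,y=0 over L1,L2,L3,L4:
+L1 (α=1/2) → [177/2, 33/2, 143/2]
+L2 (α=3/4) → [927/8, 1461/8, 425/8]
+L3 (α=1/2) → [1967/16, 3301/16, 1753/16]
+L4 (α=1/4) → [6237/64, 11695/64, 7979/64]
rounded: [97, 183, 125]

query (0,1) [L1,L2,L3,L4] — begin 0,0,0
+L1 (α=3/5) → [213/5, 633/5, 21]
+L2 (α=1/3) → [372/5, 1586/15, 277/3]
+L3 (α=3/4) → [468/5, 3881/60, 2455/12]
+L4 (α=1) → [193, 213, 110]
rounded: [193, 213, 110]

query (1,0) [L1,L2,L3,L4] — begin 0,0,0
+L1 (α=1/8) → [235/8, 101/8, 223/8]
+L2 (α=1/5) → [317/10, 311/10, 479/10]
+L3 (α=6/7) → [9917/70, 13631/70, 6479/70]
+L4 (α=0) → [9917/70, 13631/70, 6479/70]
→ [142, 195, 93]

at x=0,y=1 over L1,L2,L3,L5:
L1 α=3/5: [213/5, 633/5, 21]
L2 α=1/3: [372/5, 1586/15, 277/3]
L3 α=3/4: [468/5, 3881/60, 2455/12]
L5 α=1/7: [3943/35, 5351/70, 2461/14]
→ [113, 76, 176]


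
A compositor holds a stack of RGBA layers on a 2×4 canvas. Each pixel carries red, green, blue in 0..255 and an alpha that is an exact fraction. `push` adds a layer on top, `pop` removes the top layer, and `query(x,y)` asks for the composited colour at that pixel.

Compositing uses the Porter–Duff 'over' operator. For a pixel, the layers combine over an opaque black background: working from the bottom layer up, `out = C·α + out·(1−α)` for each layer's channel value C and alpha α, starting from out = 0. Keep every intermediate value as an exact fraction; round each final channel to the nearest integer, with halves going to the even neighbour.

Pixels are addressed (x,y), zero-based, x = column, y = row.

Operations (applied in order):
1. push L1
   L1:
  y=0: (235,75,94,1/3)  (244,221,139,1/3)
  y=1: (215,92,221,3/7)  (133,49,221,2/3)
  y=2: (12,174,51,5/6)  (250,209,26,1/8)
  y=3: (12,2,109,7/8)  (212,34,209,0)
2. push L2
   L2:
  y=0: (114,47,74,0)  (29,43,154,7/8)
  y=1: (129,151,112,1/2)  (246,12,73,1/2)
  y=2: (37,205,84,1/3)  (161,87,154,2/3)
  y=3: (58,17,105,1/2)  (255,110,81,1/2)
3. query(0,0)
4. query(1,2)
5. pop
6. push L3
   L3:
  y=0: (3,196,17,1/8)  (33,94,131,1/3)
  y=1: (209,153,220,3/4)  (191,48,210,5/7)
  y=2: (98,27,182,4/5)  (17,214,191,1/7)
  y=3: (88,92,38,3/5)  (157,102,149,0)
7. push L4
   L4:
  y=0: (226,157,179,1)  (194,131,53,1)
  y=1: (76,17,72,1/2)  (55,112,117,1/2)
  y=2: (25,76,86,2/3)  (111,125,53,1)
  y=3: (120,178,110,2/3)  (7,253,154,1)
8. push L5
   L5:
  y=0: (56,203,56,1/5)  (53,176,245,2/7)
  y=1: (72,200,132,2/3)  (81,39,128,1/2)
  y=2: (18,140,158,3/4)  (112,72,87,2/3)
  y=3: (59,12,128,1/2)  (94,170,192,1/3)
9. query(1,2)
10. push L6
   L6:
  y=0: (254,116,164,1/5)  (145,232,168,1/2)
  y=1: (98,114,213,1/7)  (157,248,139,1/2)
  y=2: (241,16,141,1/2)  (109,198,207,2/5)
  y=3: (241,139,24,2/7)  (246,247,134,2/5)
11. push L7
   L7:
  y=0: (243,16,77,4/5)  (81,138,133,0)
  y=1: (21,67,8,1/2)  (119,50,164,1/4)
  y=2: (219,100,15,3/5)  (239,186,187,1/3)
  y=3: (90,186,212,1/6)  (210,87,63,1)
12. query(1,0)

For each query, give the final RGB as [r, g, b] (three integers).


(0,0) stack=L1,L2; from [0,0,0]:
L1 α=1/3: [235/3, 25, 94/3]
L2 α=0: [235/3, 25, 94/3]
= [78, 25, 31]

at x=1,y=2 over L1,L2:
L1 α=1/8: [125/4, 209/8, 13/4]
L2 α=2/3: [471/4, 1601/24, 415/4]
= [118, 67, 104]

at x=1,y=2 over L1,L3,L4,L5:
+L1 (α=1/8) → [125/4, 209/8, 13/4]
+L3 (α=1/7) → [409/14, 1483/28, 421/14]
+L4 (α=1) → [111, 125, 53]
+L5 (α=2/3) → [335/3, 269/3, 227/3]
= [112, 90, 76]

(1,0) stack=L1,L3,L4,L5,L6,L7; from [0,0,0]:
+L1 (α=1/3) → [244/3, 221/3, 139/3]
+L3 (α=1/3) → [587/9, 724/9, 671/9]
+L4 (α=1) → [194, 131, 53]
+L5 (α=2/7) → [1076/7, 1007/7, 755/7]
+L6 (α=1/2) → [2091/14, 2631/14, 1931/14]
+L7 (α=0) → [2091/14, 2631/14, 1931/14]
→ [149, 188, 138]


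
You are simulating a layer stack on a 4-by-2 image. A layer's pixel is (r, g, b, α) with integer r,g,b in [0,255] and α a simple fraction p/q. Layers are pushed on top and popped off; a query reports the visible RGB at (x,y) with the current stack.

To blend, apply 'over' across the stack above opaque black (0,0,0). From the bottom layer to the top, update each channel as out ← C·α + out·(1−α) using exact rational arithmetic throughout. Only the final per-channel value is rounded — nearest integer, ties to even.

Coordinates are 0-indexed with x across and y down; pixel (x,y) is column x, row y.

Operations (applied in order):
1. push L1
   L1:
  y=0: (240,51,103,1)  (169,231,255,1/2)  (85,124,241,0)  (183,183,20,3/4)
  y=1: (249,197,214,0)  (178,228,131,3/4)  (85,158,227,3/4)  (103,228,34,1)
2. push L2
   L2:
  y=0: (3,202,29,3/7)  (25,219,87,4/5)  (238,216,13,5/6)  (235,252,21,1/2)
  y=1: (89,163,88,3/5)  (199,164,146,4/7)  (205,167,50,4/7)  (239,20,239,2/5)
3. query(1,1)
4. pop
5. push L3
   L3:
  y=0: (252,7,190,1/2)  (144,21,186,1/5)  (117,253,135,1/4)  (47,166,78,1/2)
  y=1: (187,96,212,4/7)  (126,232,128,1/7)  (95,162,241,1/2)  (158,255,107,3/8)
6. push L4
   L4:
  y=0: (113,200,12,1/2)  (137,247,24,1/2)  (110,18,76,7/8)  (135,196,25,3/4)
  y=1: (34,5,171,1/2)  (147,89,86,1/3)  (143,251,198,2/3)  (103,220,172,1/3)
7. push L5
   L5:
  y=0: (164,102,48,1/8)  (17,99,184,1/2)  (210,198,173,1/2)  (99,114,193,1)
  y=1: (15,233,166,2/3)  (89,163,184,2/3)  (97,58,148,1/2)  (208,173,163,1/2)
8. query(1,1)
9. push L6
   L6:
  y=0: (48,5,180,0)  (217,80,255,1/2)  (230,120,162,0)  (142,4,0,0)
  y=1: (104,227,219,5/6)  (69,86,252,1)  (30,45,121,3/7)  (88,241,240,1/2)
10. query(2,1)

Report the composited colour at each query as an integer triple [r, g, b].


query (1,1) [L1,L2] — begin 0,0,0
after L1 α=3/4: [267/2, 171, 393/4]
after L2 α=4/7: [2393/14, 167, 3515/28]
= [171, 167, 126]

query (1,1) [L1,L3,L4,L5] — begin 0,0,0
+L1 (α=3/4) → [267/2, 171, 393/4]
+L3 (α=1/7) → [927/7, 1258/7, 205/2]
+L4 (α=1/3) → [961/7, 3139/21, 97]
+L5 (α=2/3) → [2207/21, 9985/63, 155]
= [105, 158, 155]

(2,1) stack=L1,L3,L4,L5,L6; from [0,0,0]:
+L1 (α=3/4) → [255/4, 237/2, 681/4]
+L3 (α=1/2) → [635/8, 561/4, 1645/8]
+L4 (α=2/3) → [2923/24, 2569/12, 4813/24]
+L5 (α=1/2) → [5251/48, 3265/24, 8365/48]
+L6 (α=3/7) → [6331/84, 4075/42, 12721/84]
rounded: [75, 97, 151]


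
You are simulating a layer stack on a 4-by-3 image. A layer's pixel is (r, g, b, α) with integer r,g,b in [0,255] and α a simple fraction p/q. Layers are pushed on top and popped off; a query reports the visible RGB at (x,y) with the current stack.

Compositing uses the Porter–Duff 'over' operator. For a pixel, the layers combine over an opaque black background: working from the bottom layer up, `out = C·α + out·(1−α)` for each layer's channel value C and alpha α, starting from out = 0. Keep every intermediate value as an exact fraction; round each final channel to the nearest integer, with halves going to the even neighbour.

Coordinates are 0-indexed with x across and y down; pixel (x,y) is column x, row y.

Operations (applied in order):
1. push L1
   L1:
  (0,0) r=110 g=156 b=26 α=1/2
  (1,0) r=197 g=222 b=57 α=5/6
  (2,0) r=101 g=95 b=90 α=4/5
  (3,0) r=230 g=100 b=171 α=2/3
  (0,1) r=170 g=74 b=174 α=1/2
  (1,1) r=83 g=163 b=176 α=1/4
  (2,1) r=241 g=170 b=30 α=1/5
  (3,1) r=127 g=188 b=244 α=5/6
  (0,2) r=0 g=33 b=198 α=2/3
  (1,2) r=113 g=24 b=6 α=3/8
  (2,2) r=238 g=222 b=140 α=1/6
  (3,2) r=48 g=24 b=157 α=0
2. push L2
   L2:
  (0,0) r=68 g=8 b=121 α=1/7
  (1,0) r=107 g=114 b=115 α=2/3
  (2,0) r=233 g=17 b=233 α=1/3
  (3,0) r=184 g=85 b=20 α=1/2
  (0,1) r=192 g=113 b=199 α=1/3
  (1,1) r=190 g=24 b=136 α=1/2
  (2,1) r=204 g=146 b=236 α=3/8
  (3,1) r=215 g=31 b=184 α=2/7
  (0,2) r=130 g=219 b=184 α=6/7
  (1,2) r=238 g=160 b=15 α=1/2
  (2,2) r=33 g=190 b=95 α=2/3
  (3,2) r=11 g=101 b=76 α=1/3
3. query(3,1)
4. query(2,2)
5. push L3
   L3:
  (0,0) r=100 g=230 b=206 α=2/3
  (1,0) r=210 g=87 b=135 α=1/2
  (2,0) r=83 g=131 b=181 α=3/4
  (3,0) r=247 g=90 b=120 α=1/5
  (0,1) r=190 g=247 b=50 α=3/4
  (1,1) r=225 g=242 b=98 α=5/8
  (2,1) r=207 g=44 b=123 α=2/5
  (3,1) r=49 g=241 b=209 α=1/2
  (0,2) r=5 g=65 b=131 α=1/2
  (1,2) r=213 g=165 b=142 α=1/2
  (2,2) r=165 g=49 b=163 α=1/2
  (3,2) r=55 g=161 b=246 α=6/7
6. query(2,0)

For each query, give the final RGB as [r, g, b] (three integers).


(3,1) stack=L1,L2; from [0,0,0]:
after L1 α=5/6: [635/6, 470/3, 610/3]
after L2 α=2/7: [5755/42, 2536/21, 4154/21]
rounded: [137, 121, 198]

query (2,2) [L1,L2] — begin 0,0,0
L1 α=1/6: [119/3, 37, 70/3]
L2 α=2/3: [317/9, 139, 640/9]
= [35, 139, 71]

(2,0) stack=L1,L2,L3; from [0,0,0]:
L1 α=4/5: [404/5, 76, 72]
L2 α=1/3: [1973/15, 169/3, 377/3]
L3 α=3/4: [1427/15, 337/3, 1003/6]
= [95, 112, 167]


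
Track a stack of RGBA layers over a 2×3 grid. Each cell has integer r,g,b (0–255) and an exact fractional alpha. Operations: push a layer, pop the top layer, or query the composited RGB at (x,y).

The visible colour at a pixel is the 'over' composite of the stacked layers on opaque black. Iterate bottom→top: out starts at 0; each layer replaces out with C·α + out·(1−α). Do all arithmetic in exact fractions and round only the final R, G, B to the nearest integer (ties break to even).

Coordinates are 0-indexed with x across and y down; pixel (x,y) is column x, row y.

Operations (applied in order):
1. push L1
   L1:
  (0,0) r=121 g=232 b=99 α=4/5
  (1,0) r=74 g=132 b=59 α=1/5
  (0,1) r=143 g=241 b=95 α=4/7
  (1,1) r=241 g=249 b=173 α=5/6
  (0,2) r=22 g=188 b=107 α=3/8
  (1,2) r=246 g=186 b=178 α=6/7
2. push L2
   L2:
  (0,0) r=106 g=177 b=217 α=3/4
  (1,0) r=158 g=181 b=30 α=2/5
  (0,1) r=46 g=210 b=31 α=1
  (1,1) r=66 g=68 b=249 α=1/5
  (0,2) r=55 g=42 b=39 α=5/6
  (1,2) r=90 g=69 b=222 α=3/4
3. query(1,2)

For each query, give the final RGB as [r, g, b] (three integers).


at x=1,y=2 over L1,L2:
after L1 α=6/7: [1476/7, 1116/7, 1068/7]
after L2 α=3/4: [1683/14, 2565/28, 2865/14]
rounded: [120, 92, 205]


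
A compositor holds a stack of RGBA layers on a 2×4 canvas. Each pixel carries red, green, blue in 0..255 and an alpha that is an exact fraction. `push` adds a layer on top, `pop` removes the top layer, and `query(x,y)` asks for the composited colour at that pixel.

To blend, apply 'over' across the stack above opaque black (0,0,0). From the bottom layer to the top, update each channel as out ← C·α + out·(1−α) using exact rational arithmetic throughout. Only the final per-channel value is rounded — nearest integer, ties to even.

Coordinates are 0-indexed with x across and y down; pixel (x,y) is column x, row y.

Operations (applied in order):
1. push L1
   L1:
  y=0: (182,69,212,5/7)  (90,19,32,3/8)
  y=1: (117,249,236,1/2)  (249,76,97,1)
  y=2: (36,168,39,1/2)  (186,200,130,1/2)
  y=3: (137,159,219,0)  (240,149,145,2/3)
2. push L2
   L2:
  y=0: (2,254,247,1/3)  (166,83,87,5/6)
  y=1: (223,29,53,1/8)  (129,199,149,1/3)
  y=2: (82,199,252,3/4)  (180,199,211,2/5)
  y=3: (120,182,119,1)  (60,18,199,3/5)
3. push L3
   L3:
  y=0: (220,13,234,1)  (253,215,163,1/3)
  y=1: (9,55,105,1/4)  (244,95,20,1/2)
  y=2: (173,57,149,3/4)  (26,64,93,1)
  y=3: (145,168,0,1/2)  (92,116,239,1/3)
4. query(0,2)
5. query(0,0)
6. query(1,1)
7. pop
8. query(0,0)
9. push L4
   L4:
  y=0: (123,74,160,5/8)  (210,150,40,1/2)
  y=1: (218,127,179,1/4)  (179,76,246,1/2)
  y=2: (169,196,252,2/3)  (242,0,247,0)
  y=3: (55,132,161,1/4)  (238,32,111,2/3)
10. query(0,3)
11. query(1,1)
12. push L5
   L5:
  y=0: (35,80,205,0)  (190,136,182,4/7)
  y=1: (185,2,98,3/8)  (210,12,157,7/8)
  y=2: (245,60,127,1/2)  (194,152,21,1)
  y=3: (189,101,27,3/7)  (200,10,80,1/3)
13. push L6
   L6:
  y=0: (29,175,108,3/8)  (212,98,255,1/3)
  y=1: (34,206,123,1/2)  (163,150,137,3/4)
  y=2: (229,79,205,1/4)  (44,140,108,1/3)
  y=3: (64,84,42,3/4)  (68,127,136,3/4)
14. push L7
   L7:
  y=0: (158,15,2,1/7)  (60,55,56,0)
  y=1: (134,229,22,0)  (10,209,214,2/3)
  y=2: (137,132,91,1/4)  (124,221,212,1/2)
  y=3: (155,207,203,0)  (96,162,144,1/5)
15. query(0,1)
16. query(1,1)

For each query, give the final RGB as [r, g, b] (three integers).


at x=0,y=2 over L1,L2,L3:
+L1 (α=1/2) → [18, 84, 39/2]
+L2 (α=3/4) → [66, 681/4, 1551/8]
+L3 (α=3/4) → [585/4, 1365/16, 5127/32]
rounded: [146, 85, 160]

at x=0,y=0 over L1,L2,L3:
after L1 α=5/7: [130, 345/7, 1060/7]
after L2 α=1/3: [262/3, 2468/21, 1283/7]
after L3 α=1: [220, 13, 234]
= [220, 13, 234]

at x=1,y=1 over L1,L2,L3:
+L1 (α=1) → [249, 76, 97]
+L2 (α=1/3) → [209, 117, 343/3]
+L3 (α=1/2) → [453/2, 106, 403/6]
= [226, 106, 67]

at x=0,y=0 over L1,L2:
+L1 (α=5/7) → [130, 345/7, 1060/7]
+L2 (α=1/3) → [262/3, 2468/21, 1283/7]
= [87, 118, 183]

at x=0,y=3 over L1,L2,L4:
+L1 (α=0) → [0, 0, 0]
+L2 (α=1) → [120, 182, 119]
+L4 (α=1/4) → [415/4, 339/2, 259/2]
→ [104, 170, 130]

query (1,1) [L1,L2,L4] — begin 0,0,0
after L1 α=1: [249, 76, 97]
after L2 α=1/3: [209, 117, 343/3]
after L4 α=1/2: [194, 193/2, 1081/6]
= [194, 96, 180]

query (0,1) [L1,L2,L4,L5,L6,L7] — begin 0,0,0
L1 α=1/2: [117/2, 249/2, 118]
L2 α=1/8: [1265/16, 1801/16, 879/8]
L4 α=1/4: [7283/64, 7435/64, 4069/32]
L5 α=3/8: [71935/512, 37559/512, 29753/256]
L6 α=1/2: [89343/1024, 143031/1024, 61241/512]
L7 α=0: [89343/1024, 143031/1024, 61241/512]
→ [87, 140, 120]

(1,1) stack=L1,L2,L4,L5,L6,L7; from [0,0,0]:
L1 α=1: [249, 76, 97]
L2 α=1/3: [209, 117, 343/3]
L4 α=1/2: [194, 193/2, 1081/6]
L5 α=7/8: [208, 361/16, 7675/48]
L6 α=3/4: [697/4, 7561/64, 27403/192]
L7 α=2/3: [259/4, 34313/192, 109579/576]
= [65, 179, 190]


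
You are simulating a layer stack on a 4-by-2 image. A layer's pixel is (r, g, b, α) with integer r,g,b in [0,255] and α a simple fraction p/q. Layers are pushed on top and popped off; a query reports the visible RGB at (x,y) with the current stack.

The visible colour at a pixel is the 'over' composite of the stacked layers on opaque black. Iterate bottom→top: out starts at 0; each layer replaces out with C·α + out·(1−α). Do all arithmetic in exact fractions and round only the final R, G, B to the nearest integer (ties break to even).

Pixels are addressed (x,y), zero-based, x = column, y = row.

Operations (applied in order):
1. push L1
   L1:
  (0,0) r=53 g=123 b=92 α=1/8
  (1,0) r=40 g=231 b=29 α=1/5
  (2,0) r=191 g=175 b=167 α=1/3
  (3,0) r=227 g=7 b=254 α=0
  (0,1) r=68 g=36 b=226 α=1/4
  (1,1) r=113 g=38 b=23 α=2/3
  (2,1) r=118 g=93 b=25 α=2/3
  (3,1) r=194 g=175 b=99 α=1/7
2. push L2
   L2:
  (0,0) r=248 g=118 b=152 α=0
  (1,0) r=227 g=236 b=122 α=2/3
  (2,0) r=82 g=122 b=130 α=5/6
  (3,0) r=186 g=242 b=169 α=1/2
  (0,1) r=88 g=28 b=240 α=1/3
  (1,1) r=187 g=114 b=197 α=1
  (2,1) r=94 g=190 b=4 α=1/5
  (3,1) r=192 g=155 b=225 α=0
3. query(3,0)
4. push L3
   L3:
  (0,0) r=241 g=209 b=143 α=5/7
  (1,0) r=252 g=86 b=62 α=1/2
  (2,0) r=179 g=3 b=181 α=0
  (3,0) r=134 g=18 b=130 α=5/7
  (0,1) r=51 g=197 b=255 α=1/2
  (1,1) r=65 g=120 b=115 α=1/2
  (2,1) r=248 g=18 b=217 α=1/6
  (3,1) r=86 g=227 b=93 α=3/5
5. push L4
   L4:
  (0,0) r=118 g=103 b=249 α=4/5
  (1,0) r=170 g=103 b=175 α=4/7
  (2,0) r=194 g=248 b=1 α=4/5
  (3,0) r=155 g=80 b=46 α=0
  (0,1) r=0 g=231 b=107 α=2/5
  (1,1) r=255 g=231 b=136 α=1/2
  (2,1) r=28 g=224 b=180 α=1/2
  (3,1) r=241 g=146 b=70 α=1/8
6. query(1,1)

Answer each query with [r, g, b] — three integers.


query (3,0) [L1,L2] — begin 0,0,0
L1 α=0: [0, 0, 0]
L2 α=1/2: [93, 121, 169/2]
= [93, 121, 84]

query (1,1) [L1,L2,L3,L4] — begin 0,0,0
after L1 α=2/3: [226/3, 76/3, 46/3]
after L2 α=1: [187, 114, 197]
after L3 α=1/2: [126, 117, 156]
after L4 α=1/2: [381/2, 174, 146]
= [190, 174, 146]


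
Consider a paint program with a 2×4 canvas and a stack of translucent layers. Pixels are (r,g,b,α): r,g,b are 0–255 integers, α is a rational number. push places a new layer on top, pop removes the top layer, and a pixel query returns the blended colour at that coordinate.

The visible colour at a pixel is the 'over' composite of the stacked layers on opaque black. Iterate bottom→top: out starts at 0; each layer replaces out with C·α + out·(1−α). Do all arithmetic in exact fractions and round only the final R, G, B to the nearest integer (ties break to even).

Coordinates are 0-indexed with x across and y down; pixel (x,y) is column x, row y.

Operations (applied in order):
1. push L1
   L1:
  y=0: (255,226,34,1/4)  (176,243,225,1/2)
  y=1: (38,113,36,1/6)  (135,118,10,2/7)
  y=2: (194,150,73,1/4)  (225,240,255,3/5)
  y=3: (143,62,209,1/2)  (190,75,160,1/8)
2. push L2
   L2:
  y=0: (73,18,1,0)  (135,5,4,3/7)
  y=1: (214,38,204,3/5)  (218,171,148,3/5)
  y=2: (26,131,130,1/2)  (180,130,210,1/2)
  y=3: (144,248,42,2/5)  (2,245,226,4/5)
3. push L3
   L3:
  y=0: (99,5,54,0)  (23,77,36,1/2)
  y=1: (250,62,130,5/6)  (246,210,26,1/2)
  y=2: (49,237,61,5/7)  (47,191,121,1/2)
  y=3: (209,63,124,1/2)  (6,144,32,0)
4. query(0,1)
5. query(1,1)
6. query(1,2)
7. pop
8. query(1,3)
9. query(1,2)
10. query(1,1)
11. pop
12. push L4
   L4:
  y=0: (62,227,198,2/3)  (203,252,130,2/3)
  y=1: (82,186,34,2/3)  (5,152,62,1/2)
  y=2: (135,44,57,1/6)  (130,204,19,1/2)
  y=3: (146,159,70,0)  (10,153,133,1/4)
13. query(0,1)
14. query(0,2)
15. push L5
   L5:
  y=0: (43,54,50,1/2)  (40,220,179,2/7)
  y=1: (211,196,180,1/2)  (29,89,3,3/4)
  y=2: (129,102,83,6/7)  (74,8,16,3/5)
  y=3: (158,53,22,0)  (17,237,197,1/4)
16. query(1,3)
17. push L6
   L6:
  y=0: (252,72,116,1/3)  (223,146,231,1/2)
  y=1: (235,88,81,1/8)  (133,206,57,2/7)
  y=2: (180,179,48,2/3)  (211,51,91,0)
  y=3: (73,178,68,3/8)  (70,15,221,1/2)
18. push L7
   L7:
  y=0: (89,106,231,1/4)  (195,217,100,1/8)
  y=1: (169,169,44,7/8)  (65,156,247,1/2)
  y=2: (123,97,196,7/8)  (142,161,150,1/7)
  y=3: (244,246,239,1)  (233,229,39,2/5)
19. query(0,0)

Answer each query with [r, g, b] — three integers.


at x=0,y=1 over L1,L2,L3:
+L1 (α=1/6) → [19/3, 113/6, 6]
+L2 (α=3/5) → [1964/15, 91/3, 624/5]
+L3 (α=5/6) → [10357/45, 1021/18, 1937/15]
= [230, 57, 129]

(1,1) stack=L1,L2,L3; from [0,0,0]:
+L1 (α=2/7) → [270/7, 236/7, 20/7]
+L2 (α=3/5) → [5118/35, 4063/35, 3148/35]
+L3 (α=1/2) → [6864/35, 11413/70, 2029/35]
= [196, 163, 58]

(1,2) stack=L1,L2,L3; from [0,0,0]:
L1 α=3/5: [135, 144, 153]
L2 α=1/2: [315/2, 137, 363/2]
L3 α=1/2: [409/4, 164, 605/4]
→ [102, 164, 151]

(1,3) stack=L1,L2; from [0,0,0]:
L1 α=1/8: [95/4, 75/8, 20]
L2 α=4/5: [127/20, 1583/8, 924/5]
→ [6, 198, 185]

query (1,2) [L1,L2] — begin 0,0,0
L1 α=3/5: [135, 144, 153]
L2 α=1/2: [315/2, 137, 363/2]
= [158, 137, 182]

at x=1,y=1 over L1,L2:
after L1 α=2/7: [270/7, 236/7, 20/7]
after L2 α=3/5: [5118/35, 4063/35, 3148/35]
= [146, 116, 90]

query (0,1) [L1,L4] — begin 0,0,0
after L1 α=1/6: [19/3, 113/6, 6]
after L4 α=2/3: [511/9, 2345/18, 74/3]
→ [57, 130, 25]

query (0,2) [L1,L4] — begin 0,0,0
L1 α=1/4: [97/2, 75/2, 73/4]
L4 α=1/6: [755/12, 463/12, 593/24]
= [63, 39, 25]

at x=1,y=3 over L1,L4,L5:
after L1 α=1/8: [95/4, 75/8, 20]
after L4 α=1/4: [325/16, 1449/32, 193/4]
after L5 α=1/4: [1247/64, 11931/128, 1367/16]
→ [19, 93, 85]

query (0,0) [L1,L4,L5,L6,L7] — begin 0,0,0
+L1 (α=1/4) → [255/4, 113/2, 17/2]
+L4 (α=2/3) → [751/12, 1021/6, 809/6]
+L5 (α=1/2) → [1267/24, 1345/12, 1109/12]
+L6 (α=1/3) → [4291/36, 1777/18, 1805/18]
+L7 (α=1/4) → [5359/48, 2413/24, 3191/24]
= [112, 101, 133]


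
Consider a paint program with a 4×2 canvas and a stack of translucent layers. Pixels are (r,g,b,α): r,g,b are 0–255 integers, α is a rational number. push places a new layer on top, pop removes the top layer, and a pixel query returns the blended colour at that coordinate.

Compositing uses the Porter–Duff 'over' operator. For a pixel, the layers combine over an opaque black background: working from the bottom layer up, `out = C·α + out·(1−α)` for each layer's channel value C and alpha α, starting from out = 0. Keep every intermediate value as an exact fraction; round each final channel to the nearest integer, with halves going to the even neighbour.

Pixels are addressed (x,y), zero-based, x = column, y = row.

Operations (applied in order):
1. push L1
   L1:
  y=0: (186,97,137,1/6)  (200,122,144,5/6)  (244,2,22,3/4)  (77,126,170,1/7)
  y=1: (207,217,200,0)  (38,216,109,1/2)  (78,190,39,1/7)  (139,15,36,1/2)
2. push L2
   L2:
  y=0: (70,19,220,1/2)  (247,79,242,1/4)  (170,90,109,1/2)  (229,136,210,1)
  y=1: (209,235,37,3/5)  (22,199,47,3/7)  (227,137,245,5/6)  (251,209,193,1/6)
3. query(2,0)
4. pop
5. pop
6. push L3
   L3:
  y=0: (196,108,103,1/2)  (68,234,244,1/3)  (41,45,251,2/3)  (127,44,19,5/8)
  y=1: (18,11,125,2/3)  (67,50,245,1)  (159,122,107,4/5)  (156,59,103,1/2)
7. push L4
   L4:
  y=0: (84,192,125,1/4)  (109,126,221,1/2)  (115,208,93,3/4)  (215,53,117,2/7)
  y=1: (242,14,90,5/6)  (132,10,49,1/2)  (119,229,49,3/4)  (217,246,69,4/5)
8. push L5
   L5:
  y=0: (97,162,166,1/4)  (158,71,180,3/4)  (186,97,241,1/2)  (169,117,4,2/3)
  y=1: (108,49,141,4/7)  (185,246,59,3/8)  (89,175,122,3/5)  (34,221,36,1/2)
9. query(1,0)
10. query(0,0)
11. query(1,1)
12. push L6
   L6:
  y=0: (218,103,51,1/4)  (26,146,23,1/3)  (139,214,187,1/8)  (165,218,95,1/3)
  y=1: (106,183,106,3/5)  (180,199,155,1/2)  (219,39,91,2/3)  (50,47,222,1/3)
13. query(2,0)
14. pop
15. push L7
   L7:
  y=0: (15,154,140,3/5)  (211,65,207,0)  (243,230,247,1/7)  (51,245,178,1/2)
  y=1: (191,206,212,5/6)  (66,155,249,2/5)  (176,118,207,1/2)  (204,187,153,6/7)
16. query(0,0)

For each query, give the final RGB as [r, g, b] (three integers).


(2,0) stack=L1,L2; from [0,0,0]:
L1 α=3/4: [183, 3/2, 33/2]
L2 α=1/2: [353/2, 183/4, 251/4]
= [176, 46, 63]

query (1,0) [L3,L4,L5] — begin 0,0,0
L3 α=1/3: [68/3, 78, 244/3]
L4 α=1/2: [395/6, 102, 907/6]
L5 α=3/4: [3239/24, 315/4, 4147/24]
rounded: [135, 79, 173]

at x=0,y=0 over L3,L4,L5:
+L3 (α=1/2) → [98, 54, 103/2]
+L4 (α=1/4) → [189/2, 177/2, 559/8]
+L5 (α=1/4) → [761/8, 855/8, 3005/32]
→ [95, 107, 94]

(1,1) stack=L3,L4,L5; from [0,0,0]:
after L3 α=1: [67, 50, 245]
after L4 α=1/2: [199/2, 30, 147]
after L5 α=3/8: [2105/16, 111, 114]
= [132, 111, 114]

(2,0) stack=L3,L4,L5,L6; from [0,0,0]:
L3 α=2/3: [82/3, 30, 502/3]
L4 α=3/4: [1117/12, 327/2, 1339/12]
L5 α=1/2: [3349/24, 521/4, 4231/24]
L6 α=1/8: [26779/192, 4503/32, 34105/192]
→ [139, 141, 178]

query (0,0) [L3,L4,L5,L7] — begin 0,0,0
+L3 (α=1/2) → [98, 54, 103/2]
+L4 (α=1/4) → [189/2, 177/2, 559/8]
+L5 (α=1/4) → [761/8, 855/8, 3005/32]
+L7 (α=3/5) → [941/20, 2703/20, 1945/16]
= [47, 135, 122]


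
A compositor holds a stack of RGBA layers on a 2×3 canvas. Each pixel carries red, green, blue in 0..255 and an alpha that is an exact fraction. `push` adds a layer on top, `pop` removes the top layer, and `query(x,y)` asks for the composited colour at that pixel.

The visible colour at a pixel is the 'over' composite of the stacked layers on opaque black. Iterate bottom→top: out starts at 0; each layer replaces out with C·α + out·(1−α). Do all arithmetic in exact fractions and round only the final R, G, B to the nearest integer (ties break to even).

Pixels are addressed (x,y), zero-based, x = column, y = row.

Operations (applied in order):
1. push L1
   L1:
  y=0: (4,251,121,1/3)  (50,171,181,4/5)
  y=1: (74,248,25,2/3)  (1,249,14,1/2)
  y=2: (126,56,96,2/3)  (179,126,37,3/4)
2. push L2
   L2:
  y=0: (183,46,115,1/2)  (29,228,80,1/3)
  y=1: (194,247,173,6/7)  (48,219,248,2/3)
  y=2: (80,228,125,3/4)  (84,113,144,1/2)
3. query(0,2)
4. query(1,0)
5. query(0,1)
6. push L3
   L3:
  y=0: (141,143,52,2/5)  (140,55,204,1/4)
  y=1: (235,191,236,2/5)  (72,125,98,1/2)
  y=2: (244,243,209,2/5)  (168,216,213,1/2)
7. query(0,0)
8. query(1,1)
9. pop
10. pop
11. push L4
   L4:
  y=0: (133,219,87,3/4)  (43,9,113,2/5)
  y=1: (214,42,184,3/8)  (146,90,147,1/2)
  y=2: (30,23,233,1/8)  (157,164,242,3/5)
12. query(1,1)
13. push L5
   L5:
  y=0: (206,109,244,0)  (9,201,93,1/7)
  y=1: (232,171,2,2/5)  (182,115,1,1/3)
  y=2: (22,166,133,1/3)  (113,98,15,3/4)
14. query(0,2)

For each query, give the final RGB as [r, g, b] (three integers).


at x=0,y=2 over L1,L2:
after L1 α=2/3: [84, 112/3, 64]
after L2 α=3/4: [81, 541/3, 439/4]
→ [81, 180, 110]

(1,0) stack=L1,L2; from [0,0,0]:
+L1 (α=4/5) → [40, 684/5, 724/5]
+L2 (α=1/3) → [109/3, 836/5, 616/5]
→ [36, 167, 123]

at x=0,y=1 over L1,L2:
L1 α=2/3: [148/3, 496/3, 50/3]
L2 α=6/7: [520/3, 706/3, 452/3]
rounded: [173, 235, 151]

at x=0,y=0 over L1,L2,L3:
after L1 α=1/3: [4/3, 251/3, 121/3]
after L2 α=1/2: [553/6, 389/6, 233/3]
after L3 α=2/5: [1117/10, 961/10, 337/5]
= [112, 96, 67]

query (1,1) [L1,L2,L3] — begin 0,0,0
after L1 α=1/2: [1/2, 249/2, 7]
after L2 α=2/3: [193/6, 375/2, 503/3]
after L3 α=1/2: [625/12, 625/4, 797/6]
→ [52, 156, 133]

(1,1) stack=L1,L4; from [0,0,0]:
+L1 (α=1/2) → [1/2, 249/2, 7]
+L4 (α=1/2) → [293/4, 429/4, 77]
→ [73, 107, 77]

at x=0,y=2 over L1,L4,L5:
after L1 α=2/3: [84, 112/3, 64]
after L4 α=1/8: [309/4, 853/24, 681/8]
after L5 α=1/3: [353/6, 2845/36, 1213/12]
rounded: [59, 79, 101]


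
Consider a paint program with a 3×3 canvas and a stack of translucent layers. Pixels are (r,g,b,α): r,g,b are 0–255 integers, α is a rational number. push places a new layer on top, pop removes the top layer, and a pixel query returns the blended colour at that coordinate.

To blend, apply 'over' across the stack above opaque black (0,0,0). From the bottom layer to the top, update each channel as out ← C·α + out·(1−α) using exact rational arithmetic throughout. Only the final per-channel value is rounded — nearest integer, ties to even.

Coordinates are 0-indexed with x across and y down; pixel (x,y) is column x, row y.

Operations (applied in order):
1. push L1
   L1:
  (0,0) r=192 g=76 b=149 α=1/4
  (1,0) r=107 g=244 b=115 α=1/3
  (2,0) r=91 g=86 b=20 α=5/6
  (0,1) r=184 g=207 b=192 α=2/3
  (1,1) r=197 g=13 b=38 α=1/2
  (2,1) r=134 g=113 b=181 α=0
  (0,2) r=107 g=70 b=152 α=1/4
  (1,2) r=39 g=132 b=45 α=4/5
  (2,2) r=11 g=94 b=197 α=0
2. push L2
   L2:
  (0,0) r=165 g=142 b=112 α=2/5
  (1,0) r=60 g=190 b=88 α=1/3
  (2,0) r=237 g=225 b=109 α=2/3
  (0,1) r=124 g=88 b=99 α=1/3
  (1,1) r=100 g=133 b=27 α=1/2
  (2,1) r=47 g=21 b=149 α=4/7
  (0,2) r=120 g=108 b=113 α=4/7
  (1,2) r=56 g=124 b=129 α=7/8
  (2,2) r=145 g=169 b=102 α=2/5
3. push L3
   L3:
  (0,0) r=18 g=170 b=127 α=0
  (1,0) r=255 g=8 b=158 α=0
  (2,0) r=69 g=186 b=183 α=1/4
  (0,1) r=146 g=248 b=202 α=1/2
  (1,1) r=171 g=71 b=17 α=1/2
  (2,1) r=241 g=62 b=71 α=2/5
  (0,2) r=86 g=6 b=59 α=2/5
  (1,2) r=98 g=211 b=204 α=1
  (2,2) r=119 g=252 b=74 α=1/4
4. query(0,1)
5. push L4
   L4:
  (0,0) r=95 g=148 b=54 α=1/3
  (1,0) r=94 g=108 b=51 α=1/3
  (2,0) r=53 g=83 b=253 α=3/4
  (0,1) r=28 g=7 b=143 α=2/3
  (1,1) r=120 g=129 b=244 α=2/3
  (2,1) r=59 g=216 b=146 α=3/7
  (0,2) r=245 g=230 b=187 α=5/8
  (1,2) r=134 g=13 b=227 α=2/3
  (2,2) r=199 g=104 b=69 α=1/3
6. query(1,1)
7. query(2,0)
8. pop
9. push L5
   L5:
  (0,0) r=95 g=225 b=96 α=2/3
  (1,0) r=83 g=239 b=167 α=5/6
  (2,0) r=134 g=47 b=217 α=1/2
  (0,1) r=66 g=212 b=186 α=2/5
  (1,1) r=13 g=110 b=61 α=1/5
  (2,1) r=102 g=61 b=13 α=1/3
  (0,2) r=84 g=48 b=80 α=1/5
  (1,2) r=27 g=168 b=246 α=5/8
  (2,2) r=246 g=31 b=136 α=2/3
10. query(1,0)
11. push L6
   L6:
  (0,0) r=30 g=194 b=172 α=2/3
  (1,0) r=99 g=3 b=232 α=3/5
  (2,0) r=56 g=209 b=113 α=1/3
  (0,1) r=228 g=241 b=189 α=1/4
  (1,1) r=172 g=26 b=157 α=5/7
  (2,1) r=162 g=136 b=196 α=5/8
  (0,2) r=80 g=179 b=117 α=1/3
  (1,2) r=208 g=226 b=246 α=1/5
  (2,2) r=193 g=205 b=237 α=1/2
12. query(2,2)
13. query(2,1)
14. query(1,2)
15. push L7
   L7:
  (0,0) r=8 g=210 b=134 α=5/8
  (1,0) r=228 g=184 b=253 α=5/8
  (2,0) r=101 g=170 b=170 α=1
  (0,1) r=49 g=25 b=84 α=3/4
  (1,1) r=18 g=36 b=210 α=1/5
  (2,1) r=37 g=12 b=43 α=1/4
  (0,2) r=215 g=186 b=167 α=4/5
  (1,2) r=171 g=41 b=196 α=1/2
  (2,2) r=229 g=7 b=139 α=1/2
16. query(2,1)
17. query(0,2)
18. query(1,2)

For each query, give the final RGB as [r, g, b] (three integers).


query (0,1) [L1,L2,L3] — begin 0,0,0
L1 α=2/3: [368/3, 138, 128]
L2 α=1/3: [1108/9, 364/3, 355/3]
L3 α=1/2: [1211/9, 554/3, 961/6]
= [135, 185, 160]

(1,1) stack=L1,L2,L3,L4; from [0,0,0]:
L1 α=1/2: [197/2, 13/2, 19]
L2 α=1/2: [397/4, 279/4, 23]
L3 α=1/2: [1081/8, 563/8, 20]
L4 α=2/3: [3001/24, 2627/24, 508/3]
= [125, 109, 169]

query (2,0) [L1,L2,L3,L4] — begin 0,0,0
after L1 α=5/6: [455/6, 215/3, 50/3]
after L2 α=2/3: [3299/18, 1565/9, 704/9]
after L3 α=1/4: [3713/24, 2123/12, 1253/12]
after L4 α=3/4: [7529/96, 5111/48, 10361/48]
= [78, 106, 216]

query (1,0) [L1,L2,L3,L5] — begin 0,0,0
after L1 α=1/3: [107/3, 244/3, 115/3]
after L2 α=1/3: [394/9, 1058/9, 494/9]
after L3 α=0: [394/9, 1058/9, 494/9]
after L5 α=5/6: [4129/54, 11813/54, 8009/54]
rounded: [76, 219, 148]

query (2,2) [L1,L2,L3,L5,L6] — begin 0,0,0
after L1 α=0: [0, 0, 0]
after L2 α=2/5: [58, 338/5, 204/5]
after L3 α=1/4: [293/4, 1137/10, 491/10]
after L5 α=2/3: [2261/12, 1757/30, 3211/30]
after L6 α=1/2: [4577/24, 7907/60, 10321/60]
rounded: [191, 132, 172]

at x=2,y=1 over L1,L2,L3,L5,L6:
+L1 (α=0) → [0, 0, 0]
+L2 (α=4/7) → [188/7, 12, 596/7]
+L3 (α=2/5) → [3938/35, 32, 2782/35]
+L5 (α=1/3) → [11446/105, 125/3, 6019/105]
+L6 (α=5/8) → [9949/70, 805/8, 40319/280]
rounded: [142, 101, 144]

at x=1,y=2 over L1,L2,L3,L5,L6:
+L1 (α=4/5) → [156/5, 528/5, 36]
+L2 (α=7/8) → [529/10, 1217/10, 939/8]
+L3 (α=1) → [98, 211, 204]
+L5 (α=5/8) → [429/8, 1473/8, 921/4]
+L6 (α=1/5) → [169/2, 385/2, 1167/5]
= [84, 192, 233]

query (2,1) [L1,L2,L3,L5,L6,L7] — begin 0,0,0
+L1 (α=0) → [0, 0, 0]
+L2 (α=4/7) → [188/7, 12, 596/7]
+L3 (α=2/5) → [3938/35, 32, 2782/35]
+L5 (α=1/3) → [11446/105, 125/3, 6019/105]
+L6 (α=5/8) → [9949/70, 805/8, 40319/280]
+L7 (α=1/4) → [32437/280, 2511/32, 132997/1120]
rounded: [116, 78, 119]

query (0,2) [L1,L2,L3,L5,L6,L7] — begin 0,0,0
L1 α=1/4: [107/4, 35/2, 38]
L2 α=4/7: [2241/28, 969/14, 566/7]
L3 α=2/5: [11539/140, 615/14, 2524/35]
L5 α=1/5: [14479/175, 1566/35, 12896/175]
L6 α=1/3: [42958/525, 9397/105, 46267/525]
L7 α=4/5: [494458/2625, 87517/525, 396967/2625]
→ [188, 167, 151]

at x=1,y=2 over L1,L2,L3,L5,L6,L7:
+L1 (α=4/5) → [156/5, 528/5, 36]
+L2 (α=7/8) → [529/10, 1217/10, 939/8]
+L3 (α=1) → [98, 211, 204]
+L5 (α=5/8) → [429/8, 1473/8, 921/4]
+L6 (α=1/5) → [169/2, 385/2, 1167/5]
+L7 (α=1/2) → [511/4, 467/4, 2147/10]
rounded: [128, 117, 215]


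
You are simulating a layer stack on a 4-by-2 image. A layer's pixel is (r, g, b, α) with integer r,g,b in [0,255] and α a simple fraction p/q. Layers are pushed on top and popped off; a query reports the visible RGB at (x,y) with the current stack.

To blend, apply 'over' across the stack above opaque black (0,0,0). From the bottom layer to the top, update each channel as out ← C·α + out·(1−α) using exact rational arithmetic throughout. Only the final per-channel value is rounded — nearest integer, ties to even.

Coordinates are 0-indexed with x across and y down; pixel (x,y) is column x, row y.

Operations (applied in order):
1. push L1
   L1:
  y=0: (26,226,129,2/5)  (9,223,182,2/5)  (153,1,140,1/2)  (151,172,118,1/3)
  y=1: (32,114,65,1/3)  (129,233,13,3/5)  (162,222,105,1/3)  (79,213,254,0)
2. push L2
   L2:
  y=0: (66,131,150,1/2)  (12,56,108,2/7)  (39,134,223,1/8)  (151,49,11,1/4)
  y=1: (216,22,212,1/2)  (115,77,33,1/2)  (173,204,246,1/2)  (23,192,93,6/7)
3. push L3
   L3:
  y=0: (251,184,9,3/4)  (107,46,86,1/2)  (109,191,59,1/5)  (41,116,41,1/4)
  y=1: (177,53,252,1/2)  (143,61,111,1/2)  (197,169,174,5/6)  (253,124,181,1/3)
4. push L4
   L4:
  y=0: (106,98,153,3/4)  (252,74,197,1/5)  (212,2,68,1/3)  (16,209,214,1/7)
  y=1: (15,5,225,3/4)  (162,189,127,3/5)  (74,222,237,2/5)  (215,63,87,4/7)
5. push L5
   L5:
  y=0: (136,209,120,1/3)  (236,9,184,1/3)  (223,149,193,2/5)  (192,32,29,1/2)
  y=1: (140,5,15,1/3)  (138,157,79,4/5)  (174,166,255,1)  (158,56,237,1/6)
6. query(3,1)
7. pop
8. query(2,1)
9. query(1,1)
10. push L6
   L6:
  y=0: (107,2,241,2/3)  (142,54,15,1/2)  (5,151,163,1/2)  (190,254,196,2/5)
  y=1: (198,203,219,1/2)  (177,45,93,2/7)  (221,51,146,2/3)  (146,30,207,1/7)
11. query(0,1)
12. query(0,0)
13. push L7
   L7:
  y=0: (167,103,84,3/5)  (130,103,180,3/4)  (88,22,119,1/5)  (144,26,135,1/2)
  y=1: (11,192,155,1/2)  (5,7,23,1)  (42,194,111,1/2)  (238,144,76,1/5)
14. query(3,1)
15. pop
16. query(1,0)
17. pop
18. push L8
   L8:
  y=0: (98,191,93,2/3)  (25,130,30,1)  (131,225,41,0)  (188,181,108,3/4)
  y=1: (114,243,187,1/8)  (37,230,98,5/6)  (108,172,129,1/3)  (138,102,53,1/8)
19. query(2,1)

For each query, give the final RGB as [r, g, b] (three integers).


query (3,1) [L1,L2,L3,L4,L5] — begin 0,0,0
after L1 α=0: [0, 0, 0]
after L2 α=6/7: [138/7, 1152/7, 558/7]
after L3 α=1/3: [2047/21, 3172/21, 2383/21]
after L4 α=4/7: [8067/49, 4936/49, 4819/49]
after L5 α=1/6: [48077/294, 13712/147, 17854/147]
rounded: [164, 93, 121]

query (2,1) [L1,L2,L3,L4] — begin 0,0,0
after L1 α=1/3: [54, 74, 35]
after L2 α=1/2: [227/2, 139, 281/2]
after L3 α=5/6: [2197/12, 164, 2021/12]
after L4 α=2/5: [2789/20, 936/5, 3917/20]
→ [139, 187, 196]

(1,1) stack=L1,L2,L3,L4; from [0,0,0]:
after L1 α=3/5: [387/5, 699/5, 39/5]
after L2 α=1/2: [481/5, 542/5, 102/5]
after L3 α=1/2: [598/5, 847/10, 657/10]
after L4 α=3/5: [3626/25, 3682/25, 2562/25]
rounded: [145, 147, 102]

at x=0,y=1 over L1,L2,L3,L4,L6:
L1 α=1/3: [32/3, 38, 65/3]
L2 α=1/2: [340/3, 30, 701/6]
L3 α=1/2: [871/6, 83/2, 2213/12]
L4 α=3/4: [1141/24, 113/8, 10313/48]
L6 α=1/2: [5893/48, 1737/16, 20825/96]
rounded: [123, 109, 217]

query (0,0) [L1,L2,L3,L4,L6] — begin 0,0,0
+L1 (α=2/5) → [52/5, 452/5, 258/5]
+L2 (α=1/2) → [191/5, 1107/10, 504/5]
+L3 (α=3/4) → [989/5, 6627/40, 639/20]
+L4 (α=3/4) → [2579/20, 18387/160, 9819/80]
+L6 (α=2/3) → [6859/60, 19027/480, 48379/240]
= [114, 40, 202]

(3,1) stack=L1,L2,L3,L4,L6,L7; from [0,0,0]:
+L1 (α=0) → [0, 0, 0]
+L2 (α=6/7) → [138/7, 1152/7, 558/7]
+L3 (α=1/3) → [2047/21, 3172/21, 2383/21]
+L4 (α=4/7) → [8067/49, 4936/49, 4819/49]
+L6 (α=1/7) → [55556/343, 31086/343, 39057/343]
+L7 (α=1/5) → [303858/1715, 173736/1715, 182296/1715]
→ [177, 101, 106]

(1,0) stack=L1,L2,L3,L4,L6; from [0,0,0]:
after L1 α=2/5: [18/5, 446/5, 364/5]
after L2 α=2/7: [6, 558/7, 580/7]
after L3 α=1/2: [113/2, 440/7, 591/7]
after L4 α=1/5: [478/5, 2278/35, 3743/35]
after L6 α=1/2: [594/5, 2084/35, 2134/35]
= [119, 60, 61]

query (2,1) [L1,L2,L3,L4,L8] — begin 0,0,0
+L1 (α=1/3) → [54, 74, 35]
+L2 (α=1/2) → [227/2, 139, 281/2]
+L3 (α=5/6) → [2197/12, 164, 2021/12]
+L4 (α=2/5) → [2789/20, 936/5, 3917/20]
+L8 (α=1/3) → [3869/30, 2732/15, 5207/30]
= [129, 182, 174]
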